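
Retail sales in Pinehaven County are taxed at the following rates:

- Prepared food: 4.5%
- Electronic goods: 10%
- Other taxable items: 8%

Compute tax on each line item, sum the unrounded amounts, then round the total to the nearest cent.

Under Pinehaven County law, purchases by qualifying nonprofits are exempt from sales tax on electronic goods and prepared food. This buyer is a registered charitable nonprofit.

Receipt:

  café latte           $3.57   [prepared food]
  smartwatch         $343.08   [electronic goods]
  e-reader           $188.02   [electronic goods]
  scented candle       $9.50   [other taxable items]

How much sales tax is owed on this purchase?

Café latte $3.57: prepared food, buyer-exempt → 0% → $0.00
Smartwatch $343.08: electronic goods, buyer-exempt → 0% → $0.00
E-reader $188.02: electronic goods, buyer-exempt → 0% → $0.00
Scented candle $9.50: other taxable items → 8% → $0.76
Unrounded tax sum = $0.76 → $0.76

$0.76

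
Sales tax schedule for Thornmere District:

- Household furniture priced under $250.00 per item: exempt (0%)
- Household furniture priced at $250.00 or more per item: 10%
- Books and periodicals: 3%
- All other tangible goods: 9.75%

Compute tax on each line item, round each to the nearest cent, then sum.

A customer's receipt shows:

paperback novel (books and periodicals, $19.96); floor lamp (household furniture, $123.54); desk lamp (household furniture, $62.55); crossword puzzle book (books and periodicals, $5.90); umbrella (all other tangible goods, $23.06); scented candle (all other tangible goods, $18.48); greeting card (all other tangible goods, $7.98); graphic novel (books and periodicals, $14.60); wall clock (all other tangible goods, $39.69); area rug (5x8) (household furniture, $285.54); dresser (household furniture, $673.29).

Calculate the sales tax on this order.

Paperback novel $19.96: books and periodicals → 3% → $0.60
Floor lamp $123.54: household furniture, under $250.00 → 0% → $0.00
Desk lamp $62.55: household furniture, under $250.00 → 0% → $0.00
Crossword puzzle book $5.90: books and periodicals → 3% → $0.18
Umbrella $23.06: all other tangible goods → 9.75% → $2.25
Scented candle $18.48: all other tangible goods → 9.75% → $1.80
Greeting card $7.98: all other tangible goods → 9.75% → $0.78
Graphic novel $14.60: books and periodicals → 3% → $0.44
Wall clock $39.69: all other tangible goods → 9.75% → $3.87
Area rug (5x8) $285.54: household furniture, $250.00 or more → 10% → $28.55
Dresser $673.29: household furniture, $250.00 or more → 10% → $67.33
Total tax = $0.60 + $0.18 + $2.25 + $1.80 + $0.78 + $0.44 + $3.87 + $28.55 + $67.33 = $105.80

$105.80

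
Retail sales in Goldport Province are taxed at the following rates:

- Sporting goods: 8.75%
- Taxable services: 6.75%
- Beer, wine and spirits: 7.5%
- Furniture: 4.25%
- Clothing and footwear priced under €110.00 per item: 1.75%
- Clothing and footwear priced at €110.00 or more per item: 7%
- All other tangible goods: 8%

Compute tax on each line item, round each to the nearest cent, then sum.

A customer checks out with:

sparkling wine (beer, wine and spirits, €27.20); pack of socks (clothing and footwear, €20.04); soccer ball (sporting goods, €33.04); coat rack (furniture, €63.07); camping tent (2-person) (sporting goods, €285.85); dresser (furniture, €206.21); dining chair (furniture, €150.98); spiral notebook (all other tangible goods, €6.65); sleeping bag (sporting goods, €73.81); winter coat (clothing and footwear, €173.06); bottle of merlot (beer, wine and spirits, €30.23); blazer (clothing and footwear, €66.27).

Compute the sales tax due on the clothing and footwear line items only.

Pack of socks €20.04: clothing and footwear, under €110.00 → 1.75% → €0.35
Winter coat €173.06: clothing and footwear, €110.00 or more → 7% → €12.11
Blazer €66.27: clothing and footwear, under €110.00 → 1.75% → €1.16
Tax on clothing and footwear = €0.35 + €12.11 + €1.16 = €13.62

€13.62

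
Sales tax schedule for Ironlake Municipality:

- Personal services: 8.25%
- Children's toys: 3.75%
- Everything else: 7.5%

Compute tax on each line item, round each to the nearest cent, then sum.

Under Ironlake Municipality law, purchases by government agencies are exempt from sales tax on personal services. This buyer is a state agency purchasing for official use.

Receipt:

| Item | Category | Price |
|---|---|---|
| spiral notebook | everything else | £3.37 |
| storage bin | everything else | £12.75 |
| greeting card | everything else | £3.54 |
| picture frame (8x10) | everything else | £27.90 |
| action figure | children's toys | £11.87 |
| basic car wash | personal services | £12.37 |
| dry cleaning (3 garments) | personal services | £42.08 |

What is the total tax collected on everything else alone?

£3.57

Spiral notebook £3.37: everything else → 7.5% → £0.25
Storage bin £12.75: everything else → 7.5% → £0.96
Greeting card £3.54: everything else → 7.5% → £0.27
Picture frame (8x10) £27.90: everything else → 7.5% → £2.09
Tax on everything else = £0.25 + £0.96 + £0.27 + £2.09 = £3.57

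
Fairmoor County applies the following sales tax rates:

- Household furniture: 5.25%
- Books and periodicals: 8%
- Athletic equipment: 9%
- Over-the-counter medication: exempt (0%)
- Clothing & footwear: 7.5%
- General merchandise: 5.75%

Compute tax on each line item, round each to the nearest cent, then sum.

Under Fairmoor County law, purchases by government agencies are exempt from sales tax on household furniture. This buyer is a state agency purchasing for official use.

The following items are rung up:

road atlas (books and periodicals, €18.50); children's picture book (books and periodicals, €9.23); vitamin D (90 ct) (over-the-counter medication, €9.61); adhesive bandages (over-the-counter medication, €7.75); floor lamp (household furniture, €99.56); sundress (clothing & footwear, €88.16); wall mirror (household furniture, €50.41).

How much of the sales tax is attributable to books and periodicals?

€2.22

Road atlas €18.50: books and periodicals → 8% → €1.48
Children's picture book €9.23: books and periodicals → 8% → €0.74
Tax on books and periodicals = €1.48 + €0.74 = €2.22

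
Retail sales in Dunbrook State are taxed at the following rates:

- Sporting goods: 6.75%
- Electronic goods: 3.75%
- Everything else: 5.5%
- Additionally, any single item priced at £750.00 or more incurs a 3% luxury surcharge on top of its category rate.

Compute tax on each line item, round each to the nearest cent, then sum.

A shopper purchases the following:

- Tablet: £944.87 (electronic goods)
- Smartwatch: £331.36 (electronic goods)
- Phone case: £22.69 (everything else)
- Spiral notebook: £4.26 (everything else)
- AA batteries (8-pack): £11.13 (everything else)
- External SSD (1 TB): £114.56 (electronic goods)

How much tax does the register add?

£82.60

Tablet £944.87: electronic goods → 3.75% + 3% surcharge = 6.75% → £63.78
Smartwatch £331.36: electronic goods → 3.75% → £12.43
Phone case £22.69: everything else → 5.5% → £1.25
Spiral notebook £4.26: everything else → 5.5% → £0.23
AA batteries (8-pack) £11.13: everything else → 5.5% → £0.61
External SSD (1 TB) £114.56: electronic goods → 3.75% → £4.30
Total tax = £63.78 + £12.43 + £1.25 + £0.23 + £0.61 + £4.30 = £82.60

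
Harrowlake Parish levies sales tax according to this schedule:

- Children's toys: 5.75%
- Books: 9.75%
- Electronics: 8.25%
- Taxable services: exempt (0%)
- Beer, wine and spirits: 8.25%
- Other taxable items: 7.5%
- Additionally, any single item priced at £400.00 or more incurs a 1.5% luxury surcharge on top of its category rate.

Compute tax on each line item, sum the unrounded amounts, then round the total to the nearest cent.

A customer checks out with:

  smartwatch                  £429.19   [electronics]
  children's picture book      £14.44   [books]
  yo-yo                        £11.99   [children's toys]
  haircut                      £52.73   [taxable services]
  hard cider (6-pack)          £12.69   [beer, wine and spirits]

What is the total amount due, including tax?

£566.03

Smartwatch £429.19: electronics → 8.25% + 1.5% surcharge = 9.75% → £41.846025
Children's picture book £14.44: books → 9.75% → £1.4079
Yo-yo £11.99: children's toys → 5.75% → £0.689425
Haircut £52.73: taxable services → 0% → £0.00
Hard cider (6-pack) £12.69: beer, wine and spirits → 8.25% → £1.046925
Subtotal = £521.04; unrounded tax = £44.990275 → £44.99; total due = £566.03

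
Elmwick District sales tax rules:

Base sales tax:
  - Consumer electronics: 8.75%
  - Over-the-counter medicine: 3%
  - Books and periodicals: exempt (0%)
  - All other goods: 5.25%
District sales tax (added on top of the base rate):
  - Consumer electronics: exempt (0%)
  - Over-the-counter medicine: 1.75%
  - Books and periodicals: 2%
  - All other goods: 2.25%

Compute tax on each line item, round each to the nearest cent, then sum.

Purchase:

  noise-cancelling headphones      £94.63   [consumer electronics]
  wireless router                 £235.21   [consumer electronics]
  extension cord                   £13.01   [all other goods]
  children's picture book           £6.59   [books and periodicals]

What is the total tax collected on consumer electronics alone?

Noise-cancelling headphones £94.63: consumer electronics → 8.75% + 0% district = 8.75% → £8.28
Wireless router £235.21: consumer electronics → 8.75% + 0% district = 8.75% → £20.58
Tax on consumer electronics = £8.28 + £20.58 = £28.86

£28.86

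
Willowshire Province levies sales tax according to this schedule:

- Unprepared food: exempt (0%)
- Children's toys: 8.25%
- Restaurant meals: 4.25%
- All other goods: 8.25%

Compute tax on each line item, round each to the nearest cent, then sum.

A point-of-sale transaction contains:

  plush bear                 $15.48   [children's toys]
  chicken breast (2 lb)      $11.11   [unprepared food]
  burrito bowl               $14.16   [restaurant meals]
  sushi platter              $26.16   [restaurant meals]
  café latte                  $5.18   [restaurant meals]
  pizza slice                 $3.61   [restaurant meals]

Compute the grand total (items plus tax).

$79.06

Plush bear $15.48: children's toys → 8.25% → $1.28
Chicken breast (2 lb) $11.11: unprepared food → 0% → $0.00
Burrito bowl $14.16: restaurant meals → 4.25% → $0.60
Sushi platter $26.16: restaurant meals → 4.25% → $1.11
Café latte $5.18: restaurant meals → 4.25% → $0.22
Pizza slice $3.61: restaurant meals → 4.25% → $0.15
Subtotal = $75.70; tax = $3.36; total due = $79.06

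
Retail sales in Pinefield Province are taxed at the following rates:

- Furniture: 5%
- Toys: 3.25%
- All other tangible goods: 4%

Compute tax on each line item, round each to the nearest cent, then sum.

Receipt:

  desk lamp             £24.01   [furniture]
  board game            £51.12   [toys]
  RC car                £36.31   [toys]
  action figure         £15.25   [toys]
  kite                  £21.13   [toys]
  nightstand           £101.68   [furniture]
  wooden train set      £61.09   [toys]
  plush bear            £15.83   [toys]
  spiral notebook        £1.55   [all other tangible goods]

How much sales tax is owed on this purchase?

Desk lamp £24.01: furniture → 5% → £1.20
Board game £51.12: toys → 3.25% → £1.66
RC car £36.31: toys → 3.25% → £1.18
Action figure £15.25: toys → 3.25% → £0.50
Kite £21.13: toys → 3.25% → £0.69
Nightstand £101.68: furniture → 5% → £5.08
Wooden train set £61.09: toys → 3.25% → £1.99
Plush bear £15.83: toys → 3.25% → £0.51
Spiral notebook £1.55: all other tangible goods → 4% → £0.06
Total tax = £1.20 + £1.66 + £1.18 + £0.50 + £0.69 + £5.08 + £1.99 + £0.51 + £0.06 = £12.87

£12.87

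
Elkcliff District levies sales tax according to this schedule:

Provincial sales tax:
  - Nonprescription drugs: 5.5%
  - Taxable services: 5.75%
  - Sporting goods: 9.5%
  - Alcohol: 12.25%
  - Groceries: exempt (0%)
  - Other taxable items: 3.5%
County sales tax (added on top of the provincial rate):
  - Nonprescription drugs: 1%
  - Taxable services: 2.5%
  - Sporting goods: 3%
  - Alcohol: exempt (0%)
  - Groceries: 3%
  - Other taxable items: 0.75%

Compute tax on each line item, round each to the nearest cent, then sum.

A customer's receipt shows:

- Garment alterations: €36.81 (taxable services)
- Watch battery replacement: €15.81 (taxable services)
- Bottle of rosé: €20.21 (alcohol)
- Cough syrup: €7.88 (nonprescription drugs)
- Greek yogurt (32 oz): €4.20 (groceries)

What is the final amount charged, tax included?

Garment alterations €36.81: taxable services → 5.75% + 2.5% county = 8.25% → €3.04
Watch battery replacement €15.81: taxable services → 5.75% + 2.5% county = 8.25% → €1.30
Bottle of rosé €20.21: alcohol → 12.25% + 0% county = 12.25% → €2.48
Cough syrup €7.88: nonprescription drugs → 5.5% + 1% county = 6.5% → €0.51
Greek yogurt (32 oz) €4.20: groceries → 0% + 3% county = 3% → €0.13
Subtotal = €84.91; tax = €7.46; total due = €92.37

€92.37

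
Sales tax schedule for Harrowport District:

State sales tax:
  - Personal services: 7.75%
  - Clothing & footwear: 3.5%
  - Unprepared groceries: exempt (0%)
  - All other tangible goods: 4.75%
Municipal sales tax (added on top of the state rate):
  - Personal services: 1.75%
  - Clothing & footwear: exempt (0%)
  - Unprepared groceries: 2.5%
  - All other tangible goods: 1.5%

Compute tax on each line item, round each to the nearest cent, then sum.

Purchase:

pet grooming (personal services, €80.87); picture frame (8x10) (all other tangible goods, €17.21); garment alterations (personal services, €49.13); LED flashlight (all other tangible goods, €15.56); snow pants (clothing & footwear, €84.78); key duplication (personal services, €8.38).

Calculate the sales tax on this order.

Pet grooming €80.87: personal services → 7.75% + 1.75% municipal = 9.5% → €7.68
Picture frame (8x10) €17.21: all other tangible goods → 4.75% + 1.5% municipal = 6.25% → €1.08
Garment alterations €49.13: personal services → 7.75% + 1.75% municipal = 9.5% → €4.67
LED flashlight €15.56: all other tangible goods → 4.75% + 1.5% municipal = 6.25% → €0.97
Snow pants €84.78: clothing & footwear → 3.5% + 0% municipal = 3.5% → €2.97
Key duplication €8.38: personal services → 7.75% + 1.75% municipal = 9.5% → €0.80
Total tax = €7.68 + €1.08 + €4.67 + €0.97 + €2.97 + €0.80 = €18.17

€18.17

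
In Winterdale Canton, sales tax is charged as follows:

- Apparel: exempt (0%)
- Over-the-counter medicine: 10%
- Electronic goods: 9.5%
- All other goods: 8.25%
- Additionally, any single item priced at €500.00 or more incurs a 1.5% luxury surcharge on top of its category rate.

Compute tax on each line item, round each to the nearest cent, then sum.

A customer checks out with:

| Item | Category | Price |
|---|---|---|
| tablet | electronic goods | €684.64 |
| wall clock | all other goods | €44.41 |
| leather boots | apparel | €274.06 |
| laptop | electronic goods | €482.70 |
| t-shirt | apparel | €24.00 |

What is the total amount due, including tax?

€1634.64

Tablet €684.64: electronic goods → 9.5% + 1.5% surcharge = 11% → €75.31
Wall clock €44.41: all other goods → 8.25% → €3.66
Leather boots €274.06: apparel → 0% → €0.00
Laptop €482.70: electronic goods → 9.5% → €45.86
T-shirt €24.00: apparel → 0% → €0.00
Subtotal = €1509.81; tax = €124.83; total due = €1634.64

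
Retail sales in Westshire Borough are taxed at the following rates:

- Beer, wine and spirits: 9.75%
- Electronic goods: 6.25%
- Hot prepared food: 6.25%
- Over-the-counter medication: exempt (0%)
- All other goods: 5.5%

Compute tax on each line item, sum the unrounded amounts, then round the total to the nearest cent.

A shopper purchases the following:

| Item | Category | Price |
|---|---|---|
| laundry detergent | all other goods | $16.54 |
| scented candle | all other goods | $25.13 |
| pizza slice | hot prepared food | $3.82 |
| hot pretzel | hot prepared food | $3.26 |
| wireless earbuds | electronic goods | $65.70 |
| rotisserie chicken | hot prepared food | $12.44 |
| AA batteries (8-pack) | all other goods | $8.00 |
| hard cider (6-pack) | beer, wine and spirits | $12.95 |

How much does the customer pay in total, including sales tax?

$157.16

Laundry detergent $16.54: all other goods → 5.5% → $0.9097
Scented candle $25.13: all other goods → 5.5% → $1.38215
Pizza slice $3.82: hot prepared food → 6.25% → $0.23875
Hot pretzel $3.26: hot prepared food → 6.25% → $0.20375
Wireless earbuds $65.70: electronic goods → 6.25% → $4.10625
Rotisserie chicken $12.44: hot prepared food → 6.25% → $0.7775
AA batteries (8-pack) $8.00: all other goods → 5.5% → $0.44
Hard cider (6-pack) $12.95: beer, wine and spirits → 9.75% → $1.262625
Subtotal = $147.84; unrounded tax = $9.320725 → $9.32; total due = $157.16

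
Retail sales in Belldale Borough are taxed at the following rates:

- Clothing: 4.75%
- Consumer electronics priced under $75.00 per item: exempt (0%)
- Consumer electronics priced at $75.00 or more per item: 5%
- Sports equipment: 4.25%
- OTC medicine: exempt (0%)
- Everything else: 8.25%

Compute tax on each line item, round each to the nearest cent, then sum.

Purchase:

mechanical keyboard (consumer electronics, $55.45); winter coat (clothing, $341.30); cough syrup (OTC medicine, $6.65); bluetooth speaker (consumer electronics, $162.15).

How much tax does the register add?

$24.32

Mechanical keyboard $55.45: consumer electronics, under $75.00 → 0% → $0.00
Winter coat $341.30: clothing → 4.75% → $16.21
Cough syrup $6.65: OTC medicine → 0% → $0.00
Bluetooth speaker $162.15: consumer electronics, $75.00 or more → 5% → $8.11
Total tax = $16.21 + $8.11 = $24.32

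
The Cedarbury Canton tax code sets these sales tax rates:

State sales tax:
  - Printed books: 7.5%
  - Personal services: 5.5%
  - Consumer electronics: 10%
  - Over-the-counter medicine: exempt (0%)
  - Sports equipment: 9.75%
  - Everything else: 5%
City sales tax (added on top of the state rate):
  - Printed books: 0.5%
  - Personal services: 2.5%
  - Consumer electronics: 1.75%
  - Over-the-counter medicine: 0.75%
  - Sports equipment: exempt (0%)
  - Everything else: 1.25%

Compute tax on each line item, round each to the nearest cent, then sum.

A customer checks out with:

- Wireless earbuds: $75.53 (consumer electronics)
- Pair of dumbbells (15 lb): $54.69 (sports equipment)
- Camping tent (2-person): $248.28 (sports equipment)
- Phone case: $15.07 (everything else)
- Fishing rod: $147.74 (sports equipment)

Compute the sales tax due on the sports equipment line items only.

Pair of dumbbells (15 lb) $54.69: sports equipment → 9.75% + 0% city = 9.75% → $5.33
Camping tent (2-person) $248.28: sports equipment → 9.75% + 0% city = 9.75% → $24.21
Fishing rod $147.74: sports equipment → 9.75% + 0% city = 9.75% → $14.40
Tax on sports equipment = $5.33 + $24.21 + $14.40 = $43.94

$43.94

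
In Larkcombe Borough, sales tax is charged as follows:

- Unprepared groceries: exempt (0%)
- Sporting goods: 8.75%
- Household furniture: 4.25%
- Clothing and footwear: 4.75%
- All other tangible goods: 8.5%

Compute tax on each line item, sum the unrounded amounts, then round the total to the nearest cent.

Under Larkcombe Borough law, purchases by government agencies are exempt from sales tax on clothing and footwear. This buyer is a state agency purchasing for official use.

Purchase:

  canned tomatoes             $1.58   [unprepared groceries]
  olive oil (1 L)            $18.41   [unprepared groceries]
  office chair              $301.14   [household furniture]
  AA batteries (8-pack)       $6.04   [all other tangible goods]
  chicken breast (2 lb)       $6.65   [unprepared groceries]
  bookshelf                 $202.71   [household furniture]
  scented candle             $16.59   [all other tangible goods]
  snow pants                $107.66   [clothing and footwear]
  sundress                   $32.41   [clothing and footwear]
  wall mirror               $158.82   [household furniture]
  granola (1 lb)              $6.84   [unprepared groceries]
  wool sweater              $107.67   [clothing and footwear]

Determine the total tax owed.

Canned tomatoes $1.58: unprepared groceries → 0% → $0.00
Olive oil (1 L) $18.41: unprepared groceries → 0% → $0.00
Office chair $301.14: household furniture → 4.25% → $12.79845
AA batteries (8-pack) $6.04: all other tangible goods → 8.5% → $0.5134
Chicken breast (2 lb) $6.65: unprepared groceries → 0% → $0.00
Bookshelf $202.71: household furniture → 4.25% → $8.615175
Scented candle $16.59: all other tangible goods → 8.5% → $1.41015
Snow pants $107.66: clothing and footwear, buyer-exempt → 0% → $0.00
Sundress $32.41: clothing and footwear, buyer-exempt → 0% → $0.00
Wall mirror $158.82: household furniture → 4.25% → $6.74985
Granola (1 lb) $6.84: unprepared groceries → 0% → $0.00
Wool sweater $107.67: clothing and footwear, buyer-exempt → 0% → $0.00
Unrounded tax sum = $30.087025 → $30.09

$30.09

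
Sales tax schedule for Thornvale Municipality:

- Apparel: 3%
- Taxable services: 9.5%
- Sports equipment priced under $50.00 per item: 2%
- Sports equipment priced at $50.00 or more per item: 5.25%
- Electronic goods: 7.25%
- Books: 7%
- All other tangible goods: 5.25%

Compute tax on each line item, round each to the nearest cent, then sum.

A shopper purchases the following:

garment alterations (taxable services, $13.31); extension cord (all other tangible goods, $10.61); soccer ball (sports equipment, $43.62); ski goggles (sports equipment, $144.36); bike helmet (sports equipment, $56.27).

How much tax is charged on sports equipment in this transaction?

$11.40

Soccer ball $43.62: sports equipment, under $50.00 → 2% → $0.87
Ski goggles $144.36: sports equipment, $50.00 or more → 5.25% → $7.58
Bike helmet $56.27: sports equipment, $50.00 or more → 5.25% → $2.95
Tax on sports equipment = $0.87 + $7.58 + $2.95 = $11.40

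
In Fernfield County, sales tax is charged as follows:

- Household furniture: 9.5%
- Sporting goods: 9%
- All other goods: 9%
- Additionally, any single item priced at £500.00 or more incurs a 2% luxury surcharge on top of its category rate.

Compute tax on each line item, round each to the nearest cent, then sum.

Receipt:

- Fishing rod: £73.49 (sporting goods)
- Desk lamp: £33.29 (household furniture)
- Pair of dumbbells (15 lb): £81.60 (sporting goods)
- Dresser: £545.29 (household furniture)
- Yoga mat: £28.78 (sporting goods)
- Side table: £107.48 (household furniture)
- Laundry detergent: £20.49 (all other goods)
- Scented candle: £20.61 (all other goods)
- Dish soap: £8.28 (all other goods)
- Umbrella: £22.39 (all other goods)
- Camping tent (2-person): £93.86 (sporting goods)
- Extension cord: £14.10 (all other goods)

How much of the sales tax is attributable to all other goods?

£7.73

Laundry detergent £20.49: all other goods → 9% → £1.84
Scented candle £20.61: all other goods → 9% → £1.85
Dish soap £8.28: all other goods → 9% → £0.75
Umbrella £22.39: all other goods → 9% → £2.02
Extension cord £14.10: all other goods → 9% → £1.27
Tax on all other goods = £1.84 + £1.85 + £0.75 + £2.02 + £1.27 = £7.73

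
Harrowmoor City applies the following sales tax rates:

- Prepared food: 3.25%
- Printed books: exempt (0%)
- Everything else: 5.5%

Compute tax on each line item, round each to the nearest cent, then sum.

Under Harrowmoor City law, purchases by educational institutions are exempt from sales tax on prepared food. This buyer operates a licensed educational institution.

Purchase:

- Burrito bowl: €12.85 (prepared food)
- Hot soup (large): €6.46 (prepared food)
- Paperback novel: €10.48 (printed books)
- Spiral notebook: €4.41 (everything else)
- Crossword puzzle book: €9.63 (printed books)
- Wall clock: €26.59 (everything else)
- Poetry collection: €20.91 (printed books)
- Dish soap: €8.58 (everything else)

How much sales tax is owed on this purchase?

€2.17

Burrito bowl €12.85: prepared food, buyer-exempt → 0% → €0.00
Hot soup (large) €6.46: prepared food, buyer-exempt → 0% → €0.00
Paperback novel €10.48: printed books → 0% → €0.00
Spiral notebook €4.41: everything else → 5.5% → €0.24
Crossword puzzle book €9.63: printed books → 0% → €0.00
Wall clock €26.59: everything else → 5.5% → €1.46
Poetry collection €20.91: printed books → 0% → €0.00
Dish soap €8.58: everything else → 5.5% → €0.47
Total tax = €0.24 + €1.46 + €0.47 = €2.17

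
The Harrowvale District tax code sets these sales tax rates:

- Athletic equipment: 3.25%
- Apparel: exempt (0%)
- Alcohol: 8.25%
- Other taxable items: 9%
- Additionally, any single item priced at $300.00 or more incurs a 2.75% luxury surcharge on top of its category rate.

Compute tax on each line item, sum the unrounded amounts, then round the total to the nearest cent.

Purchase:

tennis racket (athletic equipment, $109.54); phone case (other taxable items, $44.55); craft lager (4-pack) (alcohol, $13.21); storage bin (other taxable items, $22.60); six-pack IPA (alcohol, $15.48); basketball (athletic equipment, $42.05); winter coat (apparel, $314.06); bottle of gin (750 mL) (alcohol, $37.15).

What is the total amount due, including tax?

Tennis racket $109.54: athletic equipment → 3.25% → $3.56005
Phone case $44.55: other taxable items → 9% → $4.0095
Craft lager (4-pack) $13.21: alcohol → 8.25% → $1.089825
Storage bin $22.60: other taxable items → 9% → $2.034
Six-pack IPA $15.48: alcohol → 8.25% → $1.2771
Basketball $42.05: athletic equipment → 3.25% → $1.366625
Winter coat $314.06: apparel → 0% + 2.75% surcharge = 2.75% → $8.63665
Bottle of gin (750 mL) $37.15: alcohol → 8.25% → $3.064875
Subtotal = $598.64; unrounded tax = $25.038625 → $25.04; total due = $623.68

$623.68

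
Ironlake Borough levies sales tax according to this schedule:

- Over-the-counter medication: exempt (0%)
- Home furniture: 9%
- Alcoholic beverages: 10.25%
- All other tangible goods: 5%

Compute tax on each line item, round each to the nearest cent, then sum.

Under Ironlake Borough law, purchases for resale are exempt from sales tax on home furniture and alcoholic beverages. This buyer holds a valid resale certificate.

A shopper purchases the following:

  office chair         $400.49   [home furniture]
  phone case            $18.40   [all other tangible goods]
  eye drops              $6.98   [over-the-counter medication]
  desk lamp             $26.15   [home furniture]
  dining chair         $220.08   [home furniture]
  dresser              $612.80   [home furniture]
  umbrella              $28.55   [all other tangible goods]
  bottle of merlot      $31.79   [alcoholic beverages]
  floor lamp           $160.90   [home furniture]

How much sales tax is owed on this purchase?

$2.35

Office chair $400.49: home furniture, buyer-exempt → 0% → $0.00
Phone case $18.40: all other tangible goods → 5% → $0.92
Eye drops $6.98: over-the-counter medication → 0% → $0.00
Desk lamp $26.15: home furniture, buyer-exempt → 0% → $0.00
Dining chair $220.08: home furniture, buyer-exempt → 0% → $0.00
Dresser $612.80: home furniture, buyer-exempt → 0% → $0.00
Umbrella $28.55: all other tangible goods → 5% → $1.43
Bottle of merlot $31.79: alcoholic beverages, buyer-exempt → 0% → $0.00
Floor lamp $160.90: home furniture, buyer-exempt → 0% → $0.00
Total tax = $0.92 + $1.43 = $2.35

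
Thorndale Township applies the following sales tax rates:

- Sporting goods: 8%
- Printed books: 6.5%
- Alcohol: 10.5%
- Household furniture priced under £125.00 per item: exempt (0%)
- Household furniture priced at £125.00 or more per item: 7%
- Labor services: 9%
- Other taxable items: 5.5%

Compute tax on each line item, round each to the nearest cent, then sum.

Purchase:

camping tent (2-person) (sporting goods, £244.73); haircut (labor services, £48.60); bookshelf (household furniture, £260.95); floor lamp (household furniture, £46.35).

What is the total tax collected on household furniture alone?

Bookshelf £260.95: household furniture, £125.00 or more → 7% → £18.27
Floor lamp £46.35: household furniture, under £125.00 → 0% → £0.00
Tax on household furniture = £18.27 + £0.00 = £18.27

£18.27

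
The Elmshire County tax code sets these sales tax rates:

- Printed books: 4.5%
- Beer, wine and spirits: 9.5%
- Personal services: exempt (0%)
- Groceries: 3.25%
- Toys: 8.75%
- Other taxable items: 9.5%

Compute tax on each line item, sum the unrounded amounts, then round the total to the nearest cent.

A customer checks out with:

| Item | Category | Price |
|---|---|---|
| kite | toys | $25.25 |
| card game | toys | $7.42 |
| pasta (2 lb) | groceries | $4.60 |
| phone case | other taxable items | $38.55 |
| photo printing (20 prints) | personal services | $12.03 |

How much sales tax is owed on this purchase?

Kite $25.25: toys → 8.75% → $2.209375
Card game $7.42: toys → 8.75% → $0.64925
Pasta (2 lb) $4.60: groceries → 3.25% → $0.1495
Phone case $38.55: other taxable items → 9.5% → $3.66225
Photo printing (20 prints) $12.03: personal services → 0% → $0.00
Unrounded tax sum = $6.670375 → $6.67

$6.67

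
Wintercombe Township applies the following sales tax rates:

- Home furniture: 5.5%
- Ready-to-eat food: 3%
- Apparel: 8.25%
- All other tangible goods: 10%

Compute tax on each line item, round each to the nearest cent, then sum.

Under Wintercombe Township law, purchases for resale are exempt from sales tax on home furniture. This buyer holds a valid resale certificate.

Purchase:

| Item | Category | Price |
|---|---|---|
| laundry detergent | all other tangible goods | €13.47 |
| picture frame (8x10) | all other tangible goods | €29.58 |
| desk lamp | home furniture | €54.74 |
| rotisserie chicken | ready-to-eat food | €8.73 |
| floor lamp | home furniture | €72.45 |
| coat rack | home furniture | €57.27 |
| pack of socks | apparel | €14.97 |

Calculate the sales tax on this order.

Laundry detergent €13.47: all other tangible goods → 10% → €1.35
Picture frame (8x10) €29.58: all other tangible goods → 10% → €2.96
Desk lamp €54.74: home furniture, buyer-exempt → 0% → €0.00
Rotisserie chicken €8.73: ready-to-eat food → 3% → €0.26
Floor lamp €72.45: home furniture, buyer-exempt → 0% → €0.00
Coat rack €57.27: home furniture, buyer-exempt → 0% → €0.00
Pack of socks €14.97: apparel → 8.25% → €1.24
Total tax = €1.35 + €2.96 + €0.26 + €1.24 = €5.81

€5.81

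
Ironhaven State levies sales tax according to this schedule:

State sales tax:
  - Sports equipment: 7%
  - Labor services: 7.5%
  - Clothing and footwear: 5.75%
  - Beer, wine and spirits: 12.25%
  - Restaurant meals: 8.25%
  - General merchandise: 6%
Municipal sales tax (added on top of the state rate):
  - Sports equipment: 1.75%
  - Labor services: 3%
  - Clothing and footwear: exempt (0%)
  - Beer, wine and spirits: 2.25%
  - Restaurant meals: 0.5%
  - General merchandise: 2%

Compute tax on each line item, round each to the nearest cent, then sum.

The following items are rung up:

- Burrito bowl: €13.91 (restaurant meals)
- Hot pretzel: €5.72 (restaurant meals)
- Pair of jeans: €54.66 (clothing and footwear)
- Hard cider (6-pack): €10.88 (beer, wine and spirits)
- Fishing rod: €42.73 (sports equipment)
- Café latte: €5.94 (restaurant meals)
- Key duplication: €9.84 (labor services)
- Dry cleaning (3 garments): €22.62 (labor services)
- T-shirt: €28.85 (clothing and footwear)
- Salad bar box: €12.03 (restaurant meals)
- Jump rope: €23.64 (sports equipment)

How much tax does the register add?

€18.89

Burrito bowl €13.91: restaurant meals → 8.25% + 0.5% municipal = 8.75% → €1.22
Hot pretzel €5.72: restaurant meals → 8.25% + 0.5% municipal = 8.75% → €0.50
Pair of jeans €54.66: clothing and footwear → 5.75% + 0% municipal = 5.75% → €3.14
Hard cider (6-pack) €10.88: beer, wine and spirits → 12.25% + 2.25% municipal = 14.5% → €1.58
Fishing rod €42.73: sports equipment → 7% + 1.75% municipal = 8.75% → €3.74
Café latte €5.94: restaurant meals → 8.25% + 0.5% municipal = 8.75% → €0.52
Key duplication €9.84: labor services → 7.5% + 3% municipal = 10.5% → €1.03
Dry cleaning (3 garments) €22.62: labor services → 7.5% + 3% municipal = 10.5% → €2.38
T-shirt €28.85: clothing and footwear → 5.75% + 0% municipal = 5.75% → €1.66
Salad bar box €12.03: restaurant meals → 8.25% + 0.5% municipal = 8.75% → €1.05
Jump rope €23.64: sports equipment → 7% + 1.75% municipal = 8.75% → €2.07
Total tax = €1.22 + €0.50 + €3.14 + €1.58 + €3.74 + €0.52 + €1.03 + €2.38 + €1.66 + €1.05 + €2.07 = €18.89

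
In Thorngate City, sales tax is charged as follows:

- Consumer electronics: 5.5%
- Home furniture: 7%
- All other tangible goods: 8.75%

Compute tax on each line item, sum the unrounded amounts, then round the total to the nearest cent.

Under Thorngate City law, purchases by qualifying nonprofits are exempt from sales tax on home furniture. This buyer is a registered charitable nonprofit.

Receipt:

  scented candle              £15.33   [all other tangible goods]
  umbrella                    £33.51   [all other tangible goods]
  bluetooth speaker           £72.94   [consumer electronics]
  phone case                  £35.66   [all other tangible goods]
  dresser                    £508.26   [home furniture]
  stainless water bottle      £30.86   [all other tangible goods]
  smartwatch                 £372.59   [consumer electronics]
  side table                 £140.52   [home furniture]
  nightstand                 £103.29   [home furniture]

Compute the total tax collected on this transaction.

Scented candle £15.33: all other tangible goods → 8.75% → £1.341375
Umbrella £33.51: all other tangible goods → 8.75% → £2.932125
Bluetooth speaker £72.94: consumer electronics → 5.5% → £4.0117
Phone case £35.66: all other tangible goods → 8.75% → £3.12025
Dresser £508.26: home furniture, buyer-exempt → 0% → £0.00
Stainless water bottle £30.86: all other tangible goods → 8.75% → £2.70025
Smartwatch £372.59: consumer electronics → 5.5% → £20.49245
Side table £140.52: home furniture, buyer-exempt → 0% → £0.00
Nightstand £103.29: home furniture, buyer-exempt → 0% → £0.00
Unrounded tax sum = £34.59815 → £34.60

£34.60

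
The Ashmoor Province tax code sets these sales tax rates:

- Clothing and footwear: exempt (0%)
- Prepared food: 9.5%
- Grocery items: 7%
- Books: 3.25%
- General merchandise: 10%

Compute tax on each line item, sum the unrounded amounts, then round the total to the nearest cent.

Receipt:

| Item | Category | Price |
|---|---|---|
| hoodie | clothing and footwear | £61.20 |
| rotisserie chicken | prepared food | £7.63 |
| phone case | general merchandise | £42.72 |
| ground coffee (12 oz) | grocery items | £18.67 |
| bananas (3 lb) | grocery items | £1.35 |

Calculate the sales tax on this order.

Hoodie £61.20: clothing and footwear → 0% → £0.00
Rotisserie chicken £7.63: prepared food → 9.5% → £0.72485
Phone case £42.72: general merchandise → 10% → £4.272
Ground coffee (12 oz) £18.67: grocery items → 7% → £1.3069
Bananas (3 lb) £1.35: grocery items → 7% → £0.0945
Unrounded tax sum = £6.39825 → £6.40

£6.40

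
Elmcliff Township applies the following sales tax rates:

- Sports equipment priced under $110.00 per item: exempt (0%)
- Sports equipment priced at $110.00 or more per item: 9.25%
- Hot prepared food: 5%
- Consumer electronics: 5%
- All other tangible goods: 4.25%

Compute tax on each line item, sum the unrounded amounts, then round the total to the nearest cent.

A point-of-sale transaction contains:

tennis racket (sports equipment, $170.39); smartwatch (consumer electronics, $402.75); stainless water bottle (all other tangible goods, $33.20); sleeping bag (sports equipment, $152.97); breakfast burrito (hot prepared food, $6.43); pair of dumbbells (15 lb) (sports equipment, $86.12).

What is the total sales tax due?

$51.78

Tennis racket $170.39: sports equipment, $110.00 or more → 9.25% → $15.761075
Smartwatch $402.75: consumer electronics → 5% → $20.1375
Stainless water bottle $33.20: all other tangible goods → 4.25% → $1.411
Sleeping bag $152.97: sports equipment, $110.00 or more → 9.25% → $14.149725
Breakfast burrito $6.43: hot prepared food → 5% → $0.3215
Pair of dumbbells (15 lb) $86.12: sports equipment, under $110.00 → 0% → $0.00
Unrounded tax sum = $51.7808 → $51.78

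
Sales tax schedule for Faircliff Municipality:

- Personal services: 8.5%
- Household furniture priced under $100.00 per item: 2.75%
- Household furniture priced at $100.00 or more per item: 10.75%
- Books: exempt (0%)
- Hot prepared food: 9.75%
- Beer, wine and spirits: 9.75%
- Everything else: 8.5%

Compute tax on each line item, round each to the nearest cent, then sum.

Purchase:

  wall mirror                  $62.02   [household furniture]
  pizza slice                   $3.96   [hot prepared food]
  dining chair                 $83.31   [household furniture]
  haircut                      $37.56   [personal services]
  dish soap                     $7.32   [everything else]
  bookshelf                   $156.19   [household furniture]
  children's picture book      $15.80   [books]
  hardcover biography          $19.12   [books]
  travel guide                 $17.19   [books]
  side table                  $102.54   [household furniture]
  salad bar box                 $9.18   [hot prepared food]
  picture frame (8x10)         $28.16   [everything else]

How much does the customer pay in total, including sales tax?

$581.65

Wall mirror $62.02: household furniture, under $100.00 → 2.75% → $1.71
Pizza slice $3.96: hot prepared food → 9.75% → $0.39
Dining chair $83.31: household furniture, under $100.00 → 2.75% → $2.29
Haircut $37.56: personal services → 8.5% → $3.19
Dish soap $7.32: everything else → 8.5% → $0.62
Bookshelf $156.19: household furniture, $100.00 or more → 10.75% → $16.79
Children's picture book $15.80: books → 0% → $0.00
Hardcover biography $19.12: books → 0% → $0.00
Travel guide $17.19: books → 0% → $0.00
Side table $102.54: household furniture, $100.00 or more → 10.75% → $11.02
Salad bar box $9.18: hot prepared food → 9.75% → $0.90
Picture frame (8x10) $28.16: everything else → 8.5% → $2.39
Subtotal = $542.35; tax = $39.30; total due = $581.65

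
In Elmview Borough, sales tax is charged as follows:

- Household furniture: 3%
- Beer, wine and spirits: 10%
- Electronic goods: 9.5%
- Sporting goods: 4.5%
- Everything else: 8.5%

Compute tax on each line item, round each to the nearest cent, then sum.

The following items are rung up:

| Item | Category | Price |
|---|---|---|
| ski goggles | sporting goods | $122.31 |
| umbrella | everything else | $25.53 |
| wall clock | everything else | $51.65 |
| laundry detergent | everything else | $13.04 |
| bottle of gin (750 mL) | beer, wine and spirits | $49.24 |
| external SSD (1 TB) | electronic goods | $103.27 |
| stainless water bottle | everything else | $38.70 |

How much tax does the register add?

Ski goggles $122.31: sporting goods → 4.5% → $5.50
Umbrella $25.53: everything else → 8.5% → $2.17
Wall clock $51.65: everything else → 8.5% → $4.39
Laundry detergent $13.04: everything else → 8.5% → $1.11
Bottle of gin (750 mL) $49.24: beer, wine and spirits → 10% → $4.92
External SSD (1 TB) $103.27: electronic goods → 9.5% → $9.81
Stainless water bottle $38.70: everything else → 8.5% → $3.29
Total tax = $5.50 + $2.17 + $4.39 + $1.11 + $4.92 + $9.81 + $3.29 = $31.19

$31.19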